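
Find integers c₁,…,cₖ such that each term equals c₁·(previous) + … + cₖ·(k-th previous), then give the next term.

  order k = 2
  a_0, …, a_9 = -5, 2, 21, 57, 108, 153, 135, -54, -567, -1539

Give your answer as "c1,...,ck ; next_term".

  a_2 = 3·2 + -3·-5 = 21
  a_3 = 3·21 + -3·2 = 57
  a_4 = 3·57 + -3·21 = 108
  a_5 = 3·108 + -3·57 = 153
  a_6 = 3·153 + -3·108 = 135
  a_7 = 3·135 + -3·153 = -54
  a_8 = 3·-54 + -3·135 = -567
  a_9 = 3·-567 + -3·-54 = -1539
  a_10 = 3·-1539 + -3·-567 = -2916

3,-3 ; -2916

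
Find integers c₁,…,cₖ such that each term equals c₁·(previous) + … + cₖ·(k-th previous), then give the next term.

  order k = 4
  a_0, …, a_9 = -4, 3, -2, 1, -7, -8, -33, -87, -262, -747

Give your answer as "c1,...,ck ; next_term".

  a_4 = 2·1 + 2·-2 + 1·3 + 2·-4 = -7
  a_5 = 2·-7 + 2·1 + 1·-2 + 2·3 = -8
  a_6 = 2·-8 + 2·-7 + 1·1 + 2·-2 = -33
  a_7 = 2·-33 + 2·-8 + 1·-7 + 2·1 = -87
  a_8 = 2·-87 + 2·-33 + 1·-8 + 2·-7 = -262
  a_9 = 2·-262 + 2·-87 + 1·-33 + 2·-8 = -747
  a_10 = 2·-747 + 2·-262 + 1·-87 + 2·-33 = -2171

2,2,1,2 ; -2171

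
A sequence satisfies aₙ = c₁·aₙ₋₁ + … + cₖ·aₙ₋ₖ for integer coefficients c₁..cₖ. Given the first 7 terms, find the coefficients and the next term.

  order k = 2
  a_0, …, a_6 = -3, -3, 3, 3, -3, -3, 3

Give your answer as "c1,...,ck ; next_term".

  a_2 = 0·-3 + -1·-3 = 3
  a_3 = 0·3 + -1·-3 = 3
  a_4 = 0·3 + -1·3 = -3
  a_5 = 0·-3 + -1·3 = -3
  a_6 = 0·-3 + -1·-3 = 3
  a_7 = 0·3 + -1·-3 = 3

0,-1 ; 3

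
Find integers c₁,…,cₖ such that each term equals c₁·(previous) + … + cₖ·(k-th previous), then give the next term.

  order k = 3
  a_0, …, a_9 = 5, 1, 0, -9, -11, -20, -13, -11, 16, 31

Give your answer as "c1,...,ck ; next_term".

  a_3 = 1·0 + 1·1 + -2·5 = -9
  a_4 = 1·-9 + 1·0 + -2·1 = -11
  a_5 = 1·-11 + 1·-9 + -2·0 = -20
  a_6 = 1·-20 + 1·-11 + -2·-9 = -13
  a_7 = 1·-13 + 1·-20 + -2·-11 = -11
  a_8 = 1·-11 + 1·-13 + -2·-20 = 16
  a_9 = 1·16 + 1·-11 + -2·-13 = 31
  a_10 = 1·31 + 1·16 + -2·-11 = 69

1,1,-2 ; 69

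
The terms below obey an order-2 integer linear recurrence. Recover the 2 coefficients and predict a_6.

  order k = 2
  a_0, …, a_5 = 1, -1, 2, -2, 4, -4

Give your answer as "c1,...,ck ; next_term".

0,2 ; 8

  a_2 = 0·-1 + 2·1 = 2
  a_3 = 0·2 + 2·-1 = -2
  a_4 = 0·-2 + 2·2 = 4
  a_5 = 0·4 + 2·-2 = -4
  a_6 = 0·-4 + 2·4 = 8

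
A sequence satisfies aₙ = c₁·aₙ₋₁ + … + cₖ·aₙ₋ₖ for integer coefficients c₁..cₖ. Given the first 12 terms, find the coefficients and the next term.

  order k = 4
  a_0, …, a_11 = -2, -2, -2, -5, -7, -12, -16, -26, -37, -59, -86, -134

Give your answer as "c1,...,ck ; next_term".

1,1,-1,1 ; -198

  a_4 = 1·-5 + 1·-2 + -1·-2 + 1·-2 = -7
  a_5 = 1·-7 + 1·-5 + -1·-2 + 1·-2 = -12
  a_6 = 1·-12 + 1·-7 + -1·-5 + 1·-2 = -16
  a_7 = 1·-16 + 1·-12 + -1·-7 + 1·-5 = -26
  a_8 = 1·-26 + 1·-16 + -1·-12 + 1·-7 = -37
  a_9 = 1·-37 + 1·-26 + -1·-16 + 1·-12 = -59
  a_10 = 1·-59 + 1·-37 + -1·-26 + 1·-16 = -86
  a_11 = 1·-86 + 1·-59 + -1·-37 + 1·-26 = -134
  a_12 = 1·-134 + 1·-86 + -1·-59 + 1·-37 = -198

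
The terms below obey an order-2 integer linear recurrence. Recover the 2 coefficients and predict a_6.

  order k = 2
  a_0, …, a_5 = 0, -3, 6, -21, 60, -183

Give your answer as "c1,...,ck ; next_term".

  a_2 = -2·-3 + 3·0 = 6
  a_3 = -2·6 + 3·-3 = -21
  a_4 = -2·-21 + 3·6 = 60
  a_5 = -2·60 + 3·-21 = -183
  a_6 = -2·-183 + 3·60 = 546

-2,3 ; 546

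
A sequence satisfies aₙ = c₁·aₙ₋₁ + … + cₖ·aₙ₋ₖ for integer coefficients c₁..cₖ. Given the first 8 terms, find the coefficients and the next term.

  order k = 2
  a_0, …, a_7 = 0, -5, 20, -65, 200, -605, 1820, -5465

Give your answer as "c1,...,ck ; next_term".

-4,-3 ; 16400

  a_2 = -4·-5 + -3·0 = 20
  a_3 = -4·20 + -3·-5 = -65
  a_4 = -4·-65 + -3·20 = 200
  a_5 = -4·200 + -3·-65 = -605
  a_6 = -4·-605 + -3·200 = 1820
  a_7 = -4·1820 + -3·-605 = -5465
  a_8 = -4·-5465 + -3·1820 = 16400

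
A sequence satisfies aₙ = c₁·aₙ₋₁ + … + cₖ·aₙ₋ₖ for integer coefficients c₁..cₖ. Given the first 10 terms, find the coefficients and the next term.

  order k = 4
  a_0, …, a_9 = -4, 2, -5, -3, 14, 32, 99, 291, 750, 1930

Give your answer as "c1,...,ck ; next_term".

3,-1,1,-4 ; 4935

  a_4 = 3·-3 + -1·-5 + 1·2 + -4·-4 = 14
  a_5 = 3·14 + -1·-3 + 1·-5 + -4·2 = 32
  a_6 = 3·32 + -1·14 + 1·-3 + -4·-5 = 99
  a_7 = 3·99 + -1·32 + 1·14 + -4·-3 = 291
  a_8 = 3·291 + -1·99 + 1·32 + -4·14 = 750
  a_9 = 3·750 + -1·291 + 1·99 + -4·32 = 1930
  a_10 = 3·1930 + -1·750 + 1·291 + -4·99 = 4935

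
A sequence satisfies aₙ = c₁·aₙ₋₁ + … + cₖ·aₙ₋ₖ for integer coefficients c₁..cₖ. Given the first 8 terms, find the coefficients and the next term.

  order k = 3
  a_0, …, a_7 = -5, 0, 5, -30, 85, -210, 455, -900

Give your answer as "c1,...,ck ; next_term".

  a_3 = -3·5 + -1·0 + 3·-5 = -30
  a_4 = -3·-30 + -1·5 + 3·0 = 85
  a_5 = -3·85 + -1·-30 + 3·5 = -210
  a_6 = -3·-210 + -1·85 + 3·-30 = 455
  a_7 = -3·455 + -1·-210 + 3·85 = -900
  a_8 = -3·-900 + -1·455 + 3·-210 = 1615

-3,-1,3 ; 1615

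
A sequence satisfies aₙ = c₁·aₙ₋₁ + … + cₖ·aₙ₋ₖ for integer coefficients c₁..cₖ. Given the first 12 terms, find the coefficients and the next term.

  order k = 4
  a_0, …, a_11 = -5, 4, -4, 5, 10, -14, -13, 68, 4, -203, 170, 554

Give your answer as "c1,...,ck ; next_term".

0,-2,3,2 ; -941

  a_4 = 0·5 + -2·-4 + 3·4 + 2·-5 = 10
  a_5 = 0·10 + -2·5 + 3·-4 + 2·4 = -14
  a_6 = 0·-14 + -2·10 + 3·5 + 2·-4 = -13
  a_7 = 0·-13 + -2·-14 + 3·10 + 2·5 = 68
  a_8 = 0·68 + -2·-13 + 3·-14 + 2·10 = 4
  a_9 = 0·4 + -2·68 + 3·-13 + 2·-14 = -203
  a_10 = 0·-203 + -2·4 + 3·68 + 2·-13 = 170
  a_11 = 0·170 + -2·-203 + 3·4 + 2·68 = 554
  a_12 = 0·554 + -2·170 + 3·-203 + 2·4 = -941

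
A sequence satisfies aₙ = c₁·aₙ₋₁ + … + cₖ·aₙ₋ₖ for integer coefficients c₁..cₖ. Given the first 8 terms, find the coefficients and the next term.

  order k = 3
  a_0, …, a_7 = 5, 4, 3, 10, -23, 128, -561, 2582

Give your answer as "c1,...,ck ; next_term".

  a_3 = -4·3 + 3·4 + 2·5 = 10
  a_4 = -4·10 + 3·3 + 2·4 = -23
  a_5 = -4·-23 + 3·10 + 2·3 = 128
  a_6 = -4·128 + 3·-23 + 2·10 = -561
  a_7 = -4·-561 + 3·128 + 2·-23 = 2582
  a_8 = -4·2582 + 3·-561 + 2·128 = -11755

-4,3,2 ; -11755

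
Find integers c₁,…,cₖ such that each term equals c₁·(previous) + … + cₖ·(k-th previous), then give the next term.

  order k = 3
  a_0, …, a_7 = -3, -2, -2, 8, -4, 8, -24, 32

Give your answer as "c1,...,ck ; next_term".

  a_3 = -1·-2 + 0·-2 + -2·-3 = 8
  a_4 = -1·8 + 0·-2 + -2·-2 = -4
  a_5 = -1·-4 + 0·8 + -2·-2 = 8
  a_6 = -1·8 + 0·-4 + -2·8 = -24
  a_7 = -1·-24 + 0·8 + -2·-4 = 32
  a_8 = -1·32 + 0·-24 + -2·8 = -48

-1,0,-2 ; -48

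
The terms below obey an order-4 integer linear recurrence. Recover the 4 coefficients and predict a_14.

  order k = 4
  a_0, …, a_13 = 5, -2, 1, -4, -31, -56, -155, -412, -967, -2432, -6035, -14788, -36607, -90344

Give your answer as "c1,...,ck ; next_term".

  a_4 = 2·-4 + 1·1 + 2·-2 + -4·5 = -31
  a_5 = 2·-31 + 1·-4 + 2·1 + -4·-2 = -56
  a_6 = 2·-56 + 1·-31 + 2·-4 + -4·1 = -155
  a_7 = 2·-155 + 1·-56 + 2·-31 + -4·-4 = -412
  a_8 = 2·-412 + 1·-155 + 2·-56 + -4·-31 = -967
  a_9 = 2·-967 + 1·-412 + 2·-155 + -4·-56 = -2432
  a_10 = 2·-2432 + 1·-967 + 2·-412 + -4·-155 = -6035
  a_11 = 2·-6035 + 1·-2432 + 2·-967 + -4·-412 = -14788
  a_12 = 2·-14788 + 1·-6035 + 2·-2432 + -4·-967 = -36607
  a_13 = 2·-36607 + 1·-14788 + 2·-6035 + -4·-2432 = -90344
  a_14 = 2·-90344 + 1·-36607 + 2·-14788 + -4·-6035 = -222731

2,1,2,-4 ; -222731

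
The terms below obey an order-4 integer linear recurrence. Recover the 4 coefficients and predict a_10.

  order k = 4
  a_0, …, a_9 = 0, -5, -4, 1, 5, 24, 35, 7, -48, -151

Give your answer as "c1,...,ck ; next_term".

1,-1,0,-4 ; -243

  a_4 = 1·1 + -1·-4 + 0·-5 + -4·0 = 5
  a_5 = 1·5 + -1·1 + 0·-4 + -4·-5 = 24
  a_6 = 1·24 + -1·5 + 0·1 + -4·-4 = 35
  a_7 = 1·35 + -1·24 + 0·5 + -4·1 = 7
  a_8 = 1·7 + -1·35 + 0·24 + -4·5 = -48
  a_9 = 1·-48 + -1·7 + 0·35 + -4·24 = -151
  a_10 = 1·-151 + -1·-48 + 0·7 + -4·35 = -243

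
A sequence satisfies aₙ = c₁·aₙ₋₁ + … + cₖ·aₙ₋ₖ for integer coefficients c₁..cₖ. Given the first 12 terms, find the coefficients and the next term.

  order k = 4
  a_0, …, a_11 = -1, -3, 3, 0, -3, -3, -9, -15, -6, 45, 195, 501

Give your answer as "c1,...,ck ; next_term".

  a_4 = 3·0 + -3·3 + -1·-3 + -3·-1 = -3
  a_5 = 3·-3 + -3·0 + -1·3 + -3·-3 = -3
  a_6 = 3·-3 + -3·-3 + -1·0 + -3·3 = -9
  a_7 = 3·-9 + -3·-3 + -1·-3 + -3·0 = -15
  a_8 = 3·-15 + -3·-9 + -1·-3 + -3·-3 = -6
  a_9 = 3·-6 + -3·-15 + -1·-9 + -3·-3 = 45
  a_10 = 3·45 + -3·-6 + -1·-15 + -3·-9 = 195
  a_11 = 3·195 + -3·45 + -1·-6 + -3·-15 = 501
  a_12 = 3·501 + -3·195 + -1·45 + -3·-6 = 891

3,-3,-1,-3 ; 891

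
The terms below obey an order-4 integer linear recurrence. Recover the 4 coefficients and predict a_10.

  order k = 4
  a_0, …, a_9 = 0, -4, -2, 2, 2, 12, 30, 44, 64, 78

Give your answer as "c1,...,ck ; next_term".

  a_4 = 2·2 + -1·-2 + 1·-4 + -3·0 = 2
  a_5 = 2·2 + -1·2 + 1·-2 + -3·-4 = 12
  a_6 = 2·12 + -1·2 + 1·2 + -3·-2 = 30
  a_7 = 2·30 + -1·12 + 1·2 + -3·2 = 44
  a_8 = 2·44 + -1·30 + 1·12 + -3·2 = 64
  a_9 = 2·64 + -1·44 + 1·30 + -3·12 = 78
  a_10 = 2·78 + -1·64 + 1·44 + -3·30 = 46

2,-1,1,-3 ; 46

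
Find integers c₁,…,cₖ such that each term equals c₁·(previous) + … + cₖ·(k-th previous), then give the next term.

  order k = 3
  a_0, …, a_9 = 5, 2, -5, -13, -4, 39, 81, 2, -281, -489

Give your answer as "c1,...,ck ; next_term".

2,-4,1 ; 148

  a_3 = 2·-5 + -4·2 + 1·5 = -13
  a_4 = 2·-13 + -4·-5 + 1·2 = -4
  a_5 = 2·-4 + -4·-13 + 1·-5 = 39
  a_6 = 2·39 + -4·-4 + 1·-13 = 81
  a_7 = 2·81 + -4·39 + 1·-4 = 2
  a_8 = 2·2 + -4·81 + 1·39 = -281
  a_9 = 2·-281 + -4·2 + 1·81 = -489
  a_10 = 2·-489 + -4·-281 + 1·2 = 148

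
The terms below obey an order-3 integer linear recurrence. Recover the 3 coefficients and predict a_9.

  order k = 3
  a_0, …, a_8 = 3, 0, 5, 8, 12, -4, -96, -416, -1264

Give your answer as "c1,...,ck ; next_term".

  a_3 = 4·5 + -4·0 + -4·3 = 8
  a_4 = 4·8 + -4·5 + -4·0 = 12
  a_5 = 4·12 + -4·8 + -4·5 = -4
  a_6 = 4·-4 + -4·12 + -4·8 = -96
  a_7 = 4·-96 + -4·-4 + -4·12 = -416
  a_8 = 4·-416 + -4·-96 + -4·-4 = -1264
  a_9 = 4·-1264 + -4·-416 + -4·-96 = -3008

4,-4,-4 ; -3008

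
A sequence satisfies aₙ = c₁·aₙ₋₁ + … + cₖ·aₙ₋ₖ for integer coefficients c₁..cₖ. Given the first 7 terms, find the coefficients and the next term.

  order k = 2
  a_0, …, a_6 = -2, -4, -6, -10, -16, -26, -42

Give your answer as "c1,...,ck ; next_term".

  a_2 = 1·-4 + 1·-2 = -6
  a_3 = 1·-6 + 1·-4 = -10
  a_4 = 1·-10 + 1·-6 = -16
  a_5 = 1·-16 + 1·-10 = -26
  a_6 = 1·-26 + 1·-16 = -42
  a_7 = 1·-42 + 1·-26 = -68

1,1 ; -68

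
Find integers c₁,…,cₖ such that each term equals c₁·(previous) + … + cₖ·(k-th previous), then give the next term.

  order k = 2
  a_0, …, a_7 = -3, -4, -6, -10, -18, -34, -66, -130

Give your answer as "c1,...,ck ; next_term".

3,-2 ; -258

  a_2 = 3·-4 + -2·-3 = -6
  a_3 = 3·-6 + -2·-4 = -10
  a_4 = 3·-10 + -2·-6 = -18
  a_5 = 3·-18 + -2·-10 = -34
  a_6 = 3·-34 + -2·-18 = -66
  a_7 = 3·-66 + -2·-34 = -130
  a_8 = 3·-130 + -2·-66 = -258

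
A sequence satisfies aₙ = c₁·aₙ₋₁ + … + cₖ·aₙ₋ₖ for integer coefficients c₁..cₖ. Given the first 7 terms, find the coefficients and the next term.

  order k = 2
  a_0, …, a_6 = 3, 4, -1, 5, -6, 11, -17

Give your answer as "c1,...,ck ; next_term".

  a_2 = -1·4 + 1·3 = -1
  a_3 = -1·-1 + 1·4 = 5
  a_4 = -1·5 + 1·-1 = -6
  a_5 = -1·-6 + 1·5 = 11
  a_6 = -1·11 + 1·-6 = -17
  a_7 = -1·-17 + 1·11 = 28

-1,1 ; 28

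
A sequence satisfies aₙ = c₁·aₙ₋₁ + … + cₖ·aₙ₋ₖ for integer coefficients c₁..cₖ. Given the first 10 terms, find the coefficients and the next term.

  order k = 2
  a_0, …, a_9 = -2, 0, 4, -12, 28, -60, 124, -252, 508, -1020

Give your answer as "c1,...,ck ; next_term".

  a_2 = -3·0 + -2·-2 = 4
  a_3 = -3·4 + -2·0 = -12
  a_4 = -3·-12 + -2·4 = 28
  a_5 = -3·28 + -2·-12 = -60
  a_6 = -3·-60 + -2·28 = 124
  a_7 = -3·124 + -2·-60 = -252
  a_8 = -3·-252 + -2·124 = 508
  a_9 = -3·508 + -2·-252 = -1020
  a_10 = -3·-1020 + -2·508 = 2044

-3,-2 ; 2044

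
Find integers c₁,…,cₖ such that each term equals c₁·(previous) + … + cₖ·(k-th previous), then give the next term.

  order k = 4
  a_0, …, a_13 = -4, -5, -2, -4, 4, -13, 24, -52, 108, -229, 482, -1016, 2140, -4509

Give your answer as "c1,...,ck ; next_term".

  a_4 = -2·-4 + 0·-2 + 0·-5 + 1·-4 = 4
  a_5 = -2·4 + 0·-4 + 0·-2 + 1·-5 = -13
  a_6 = -2·-13 + 0·4 + 0·-4 + 1·-2 = 24
  a_7 = -2·24 + 0·-13 + 0·4 + 1·-4 = -52
  a_8 = -2·-52 + 0·24 + 0·-13 + 1·4 = 108
  a_9 = -2·108 + 0·-52 + 0·24 + 1·-13 = -229
  a_10 = -2·-229 + 0·108 + 0·-52 + 1·24 = 482
  a_11 = -2·482 + 0·-229 + 0·108 + 1·-52 = -1016
  a_12 = -2·-1016 + 0·482 + 0·-229 + 1·108 = 2140
  a_13 = -2·2140 + 0·-1016 + 0·482 + 1·-229 = -4509
  a_14 = -2·-4509 + 0·2140 + 0·-1016 + 1·482 = 9500

-2,0,0,1 ; 9500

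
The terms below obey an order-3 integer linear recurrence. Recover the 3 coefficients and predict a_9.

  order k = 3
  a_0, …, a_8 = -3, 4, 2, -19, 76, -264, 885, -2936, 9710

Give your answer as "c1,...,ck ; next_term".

  a_3 = -4·2 + -2·4 + 1·-3 = -19
  a_4 = -4·-19 + -2·2 + 1·4 = 76
  a_5 = -4·76 + -2·-19 + 1·2 = -264
  a_6 = -4·-264 + -2·76 + 1·-19 = 885
  a_7 = -4·885 + -2·-264 + 1·76 = -2936
  a_8 = -4·-2936 + -2·885 + 1·-264 = 9710
  a_9 = -4·9710 + -2·-2936 + 1·885 = -32083

-4,-2,1 ; -32083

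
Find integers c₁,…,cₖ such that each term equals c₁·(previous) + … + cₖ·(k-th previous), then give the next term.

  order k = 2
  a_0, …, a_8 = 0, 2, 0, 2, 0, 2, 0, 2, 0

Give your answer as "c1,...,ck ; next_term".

0,1 ; 2

  a_2 = 0·2 + 1·0 = 0
  a_3 = 0·0 + 1·2 = 2
  a_4 = 0·2 + 1·0 = 0
  a_5 = 0·0 + 1·2 = 2
  a_6 = 0·2 + 1·0 = 0
  a_7 = 0·0 + 1·2 = 2
  a_8 = 0·2 + 1·0 = 0
  a_9 = 0·0 + 1·2 = 2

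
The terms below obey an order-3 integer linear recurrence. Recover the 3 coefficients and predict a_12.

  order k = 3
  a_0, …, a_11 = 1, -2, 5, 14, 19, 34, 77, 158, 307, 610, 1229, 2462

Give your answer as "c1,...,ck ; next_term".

  a_3 = 2·5 + -1·-2 + 2·1 = 14
  a_4 = 2·14 + -1·5 + 2·-2 = 19
  a_5 = 2·19 + -1·14 + 2·5 = 34
  a_6 = 2·34 + -1·19 + 2·14 = 77
  a_7 = 2·77 + -1·34 + 2·19 = 158
  a_8 = 2·158 + -1·77 + 2·34 = 307
  a_9 = 2·307 + -1·158 + 2·77 = 610
  a_10 = 2·610 + -1·307 + 2·158 = 1229
  a_11 = 2·1229 + -1·610 + 2·307 = 2462
  a_12 = 2·2462 + -1·1229 + 2·610 = 4915

2,-1,2 ; 4915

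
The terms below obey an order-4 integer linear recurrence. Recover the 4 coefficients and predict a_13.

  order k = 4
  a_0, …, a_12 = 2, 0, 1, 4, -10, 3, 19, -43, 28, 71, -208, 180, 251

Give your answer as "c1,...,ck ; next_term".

-1,-2,1,-2 ; -961

  a_4 = -1·4 + -2·1 + 1·0 + -2·2 = -10
  a_5 = -1·-10 + -2·4 + 1·1 + -2·0 = 3
  a_6 = -1·3 + -2·-10 + 1·4 + -2·1 = 19
  a_7 = -1·19 + -2·3 + 1·-10 + -2·4 = -43
  a_8 = -1·-43 + -2·19 + 1·3 + -2·-10 = 28
  a_9 = -1·28 + -2·-43 + 1·19 + -2·3 = 71
  a_10 = -1·71 + -2·28 + 1·-43 + -2·19 = -208
  a_11 = -1·-208 + -2·71 + 1·28 + -2·-43 = 180
  a_12 = -1·180 + -2·-208 + 1·71 + -2·28 = 251
  a_13 = -1·251 + -2·180 + 1·-208 + -2·71 = -961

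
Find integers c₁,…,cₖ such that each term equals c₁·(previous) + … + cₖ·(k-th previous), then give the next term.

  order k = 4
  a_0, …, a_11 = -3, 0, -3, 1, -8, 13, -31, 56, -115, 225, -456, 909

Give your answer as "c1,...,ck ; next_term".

-2,0,1,2 ; -1823

  a_4 = -2·1 + 0·-3 + 1·0 + 2·-3 = -8
  a_5 = -2·-8 + 0·1 + 1·-3 + 2·0 = 13
  a_6 = -2·13 + 0·-8 + 1·1 + 2·-3 = -31
  a_7 = -2·-31 + 0·13 + 1·-8 + 2·1 = 56
  a_8 = -2·56 + 0·-31 + 1·13 + 2·-8 = -115
  a_9 = -2·-115 + 0·56 + 1·-31 + 2·13 = 225
  a_10 = -2·225 + 0·-115 + 1·56 + 2·-31 = -456
  a_11 = -2·-456 + 0·225 + 1·-115 + 2·56 = 909
  a_12 = -2·909 + 0·-456 + 1·225 + 2·-115 = -1823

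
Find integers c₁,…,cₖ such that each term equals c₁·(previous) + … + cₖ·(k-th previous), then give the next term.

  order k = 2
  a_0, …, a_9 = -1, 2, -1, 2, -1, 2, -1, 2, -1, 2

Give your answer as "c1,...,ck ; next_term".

  a_2 = 0·2 + 1·-1 = -1
  a_3 = 0·-1 + 1·2 = 2
  a_4 = 0·2 + 1·-1 = -1
  a_5 = 0·-1 + 1·2 = 2
  a_6 = 0·2 + 1·-1 = -1
  a_7 = 0·-1 + 1·2 = 2
  a_8 = 0·2 + 1·-1 = -1
  a_9 = 0·-1 + 1·2 = 2
  a_10 = 0·2 + 1·-1 = -1

0,1 ; -1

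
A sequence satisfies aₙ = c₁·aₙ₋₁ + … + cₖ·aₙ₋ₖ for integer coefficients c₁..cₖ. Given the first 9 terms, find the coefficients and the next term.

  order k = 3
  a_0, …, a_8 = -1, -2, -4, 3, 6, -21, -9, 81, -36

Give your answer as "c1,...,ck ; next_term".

  a_3 = 0·-4 + -3·-2 + 3·-1 = 3
  a_4 = 0·3 + -3·-4 + 3·-2 = 6
  a_5 = 0·6 + -3·3 + 3·-4 = -21
  a_6 = 0·-21 + -3·6 + 3·3 = -9
  a_7 = 0·-9 + -3·-21 + 3·6 = 81
  a_8 = 0·81 + -3·-9 + 3·-21 = -36
  a_9 = 0·-36 + -3·81 + 3·-9 = -270

0,-3,3 ; -270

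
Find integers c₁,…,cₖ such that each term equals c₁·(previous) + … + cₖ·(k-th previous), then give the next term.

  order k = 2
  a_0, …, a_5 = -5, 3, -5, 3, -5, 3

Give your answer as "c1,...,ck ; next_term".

0,1 ; -5

  a_2 = 0·3 + 1·-5 = -5
  a_3 = 0·-5 + 1·3 = 3
  a_4 = 0·3 + 1·-5 = -5
  a_5 = 0·-5 + 1·3 = 3
  a_6 = 0·3 + 1·-5 = -5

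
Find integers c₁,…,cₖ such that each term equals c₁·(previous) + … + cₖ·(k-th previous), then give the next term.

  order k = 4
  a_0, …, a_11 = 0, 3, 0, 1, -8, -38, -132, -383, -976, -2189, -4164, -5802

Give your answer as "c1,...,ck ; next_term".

  a_4 = 4·1 + -3·0 + -4·3 + -1·0 = -8
  a_5 = 4·-8 + -3·1 + -4·0 + -1·3 = -38
  a_6 = 4·-38 + -3·-8 + -4·1 + -1·0 = -132
  a_7 = 4·-132 + -3·-38 + -4·-8 + -1·1 = -383
  a_8 = 4·-383 + -3·-132 + -4·-38 + -1·-8 = -976
  a_9 = 4·-976 + -3·-383 + -4·-132 + -1·-38 = -2189
  a_10 = 4·-2189 + -3·-976 + -4·-383 + -1·-132 = -4164
  a_11 = 4·-4164 + -3·-2189 + -4·-976 + -1·-383 = -5802
  a_12 = 4·-5802 + -3·-4164 + -4·-2189 + -1·-976 = -984

4,-3,-4,-1 ; -984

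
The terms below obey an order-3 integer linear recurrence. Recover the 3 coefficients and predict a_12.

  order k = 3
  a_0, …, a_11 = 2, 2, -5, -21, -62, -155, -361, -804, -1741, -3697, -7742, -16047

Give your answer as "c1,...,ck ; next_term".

3,-1,-2 ; -33005

  a_3 = 3·-5 + -1·2 + -2·2 = -21
  a_4 = 3·-21 + -1·-5 + -2·2 = -62
  a_5 = 3·-62 + -1·-21 + -2·-5 = -155
  a_6 = 3·-155 + -1·-62 + -2·-21 = -361
  a_7 = 3·-361 + -1·-155 + -2·-62 = -804
  a_8 = 3·-804 + -1·-361 + -2·-155 = -1741
  a_9 = 3·-1741 + -1·-804 + -2·-361 = -3697
  a_10 = 3·-3697 + -1·-1741 + -2·-804 = -7742
  a_11 = 3·-7742 + -1·-3697 + -2·-1741 = -16047
  a_12 = 3·-16047 + -1·-7742 + -2·-3697 = -33005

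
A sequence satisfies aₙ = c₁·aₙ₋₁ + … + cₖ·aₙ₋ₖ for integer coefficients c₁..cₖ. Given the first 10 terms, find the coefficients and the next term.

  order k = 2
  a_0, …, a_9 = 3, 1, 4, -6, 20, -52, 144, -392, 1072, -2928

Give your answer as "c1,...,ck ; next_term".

-2,2 ; 8000

  a_2 = -2·1 + 2·3 = 4
  a_3 = -2·4 + 2·1 = -6
  a_4 = -2·-6 + 2·4 = 20
  a_5 = -2·20 + 2·-6 = -52
  a_6 = -2·-52 + 2·20 = 144
  a_7 = -2·144 + 2·-52 = -392
  a_8 = -2·-392 + 2·144 = 1072
  a_9 = -2·1072 + 2·-392 = -2928
  a_10 = -2·-2928 + 2·1072 = 8000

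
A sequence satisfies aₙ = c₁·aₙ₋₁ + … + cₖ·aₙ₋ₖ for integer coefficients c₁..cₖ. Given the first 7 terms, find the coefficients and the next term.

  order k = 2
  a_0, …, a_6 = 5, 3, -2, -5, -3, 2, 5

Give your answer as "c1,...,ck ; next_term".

1,-1 ; 3

  a_2 = 1·3 + -1·5 = -2
  a_3 = 1·-2 + -1·3 = -5
  a_4 = 1·-5 + -1·-2 = -3
  a_5 = 1·-3 + -1·-5 = 2
  a_6 = 1·2 + -1·-3 = 5
  a_7 = 1·5 + -1·2 = 3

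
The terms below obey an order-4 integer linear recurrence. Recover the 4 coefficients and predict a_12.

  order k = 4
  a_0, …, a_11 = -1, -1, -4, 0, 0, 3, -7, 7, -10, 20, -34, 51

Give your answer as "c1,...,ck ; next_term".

-1,0,-1,1 ; -81

  a_4 = -1·0 + 0·-4 + -1·-1 + 1·-1 = 0
  a_5 = -1·0 + 0·0 + -1·-4 + 1·-1 = 3
  a_6 = -1·3 + 0·0 + -1·0 + 1·-4 = -7
  a_7 = -1·-7 + 0·3 + -1·0 + 1·0 = 7
  a_8 = -1·7 + 0·-7 + -1·3 + 1·0 = -10
  a_9 = -1·-10 + 0·7 + -1·-7 + 1·3 = 20
  a_10 = -1·20 + 0·-10 + -1·7 + 1·-7 = -34
  a_11 = -1·-34 + 0·20 + -1·-10 + 1·7 = 51
  a_12 = -1·51 + 0·-34 + -1·20 + 1·-10 = -81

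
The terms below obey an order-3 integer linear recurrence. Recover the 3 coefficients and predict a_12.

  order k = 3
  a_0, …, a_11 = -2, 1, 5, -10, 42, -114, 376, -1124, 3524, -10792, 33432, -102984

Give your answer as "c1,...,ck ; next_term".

  a_3 = -2·5 + 4·1 + 2·-2 = -10
  a_4 = -2·-10 + 4·5 + 2·1 = 42
  a_5 = -2·42 + 4·-10 + 2·5 = -114
  a_6 = -2·-114 + 4·42 + 2·-10 = 376
  a_7 = -2·376 + 4·-114 + 2·42 = -1124
  a_8 = -2·-1124 + 4·376 + 2·-114 = 3524
  a_9 = -2·3524 + 4·-1124 + 2·376 = -10792
  a_10 = -2·-10792 + 4·3524 + 2·-1124 = 33432
  a_11 = -2·33432 + 4·-10792 + 2·3524 = -102984
  a_12 = -2·-102984 + 4·33432 + 2·-10792 = 318112

-2,4,2 ; 318112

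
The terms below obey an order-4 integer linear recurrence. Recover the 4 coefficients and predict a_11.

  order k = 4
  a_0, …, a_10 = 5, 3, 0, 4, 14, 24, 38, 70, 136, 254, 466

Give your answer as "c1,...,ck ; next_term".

  a_4 = 1·4 + 1·0 + 0·3 + 2·5 = 14
  a_5 = 1·14 + 1·4 + 0·0 + 2·3 = 24
  a_6 = 1·24 + 1·14 + 0·4 + 2·0 = 38
  a_7 = 1·38 + 1·24 + 0·14 + 2·4 = 70
  a_8 = 1·70 + 1·38 + 0·24 + 2·14 = 136
  a_9 = 1·136 + 1·70 + 0·38 + 2·24 = 254
  a_10 = 1·254 + 1·136 + 0·70 + 2·38 = 466
  a_11 = 1·466 + 1·254 + 0·136 + 2·70 = 860

1,1,0,2 ; 860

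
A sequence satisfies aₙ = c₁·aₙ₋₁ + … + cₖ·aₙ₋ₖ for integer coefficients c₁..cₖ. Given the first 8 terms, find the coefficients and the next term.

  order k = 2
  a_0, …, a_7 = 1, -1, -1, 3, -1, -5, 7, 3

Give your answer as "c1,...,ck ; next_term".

  a_2 = -1·-1 + -2·1 = -1
  a_3 = -1·-1 + -2·-1 = 3
  a_4 = -1·3 + -2·-1 = -1
  a_5 = -1·-1 + -2·3 = -5
  a_6 = -1·-5 + -2·-1 = 7
  a_7 = -1·7 + -2·-5 = 3
  a_8 = -1·3 + -2·7 = -17

-1,-2 ; -17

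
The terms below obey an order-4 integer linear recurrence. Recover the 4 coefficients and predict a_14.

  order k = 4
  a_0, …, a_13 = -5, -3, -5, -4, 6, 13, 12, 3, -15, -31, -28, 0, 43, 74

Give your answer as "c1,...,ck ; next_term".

  a_4 = 1·-4 + -1·-5 + 0·-3 + -1·-5 = 6
  a_5 = 1·6 + -1·-4 + 0·-5 + -1·-3 = 13
  a_6 = 1·13 + -1·6 + 0·-4 + -1·-5 = 12
  a_7 = 1·12 + -1·13 + 0·6 + -1·-4 = 3
  a_8 = 1·3 + -1·12 + 0·13 + -1·6 = -15
  a_9 = 1·-15 + -1·3 + 0·12 + -1·13 = -31
  a_10 = 1·-31 + -1·-15 + 0·3 + -1·12 = -28
  a_11 = 1·-28 + -1·-31 + 0·-15 + -1·3 = 0
  a_12 = 1·0 + -1·-28 + 0·-31 + -1·-15 = 43
  a_13 = 1·43 + -1·0 + 0·-28 + -1·-31 = 74
  a_14 = 1·74 + -1·43 + 0·0 + -1·-28 = 59

1,-1,0,-1 ; 59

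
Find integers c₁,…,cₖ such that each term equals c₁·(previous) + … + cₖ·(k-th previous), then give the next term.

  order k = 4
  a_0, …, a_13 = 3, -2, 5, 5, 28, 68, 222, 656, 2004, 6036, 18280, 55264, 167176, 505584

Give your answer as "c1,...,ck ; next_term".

2,2,2,4 ; 1529168

  a_4 = 2·5 + 2·5 + 2·-2 + 4·3 = 28
  a_5 = 2·28 + 2·5 + 2·5 + 4·-2 = 68
  a_6 = 2·68 + 2·28 + 2·5 + 4·5 = 222
  a_7 = 2·222 + 2·68 + 2·28 + 4·5 = 656
  a_8 = 2·656 + 2·222 + 2·68 + 4·28 = 2004
  a_9 = 2·2004 + 2·656 + 2·222 + 4·68 = 6036
  a_10 = 2·6036 + 2·2004 + 2·656 + 4·222 = 18280
  a_11 = 2·18280 + 2·6036 + 2·2004 + 4·656 = 55264
  a_12 = 2·55264 + 2·18280 + 2·6036 + 4·2004 = 167176
  a_13 = 2·167176 + 2·55264 + 2·18280 + 4·6036 = 505584
  a_14 = 2·505584 + 2·167176 + 2·55264 + 4·18280 = 1529168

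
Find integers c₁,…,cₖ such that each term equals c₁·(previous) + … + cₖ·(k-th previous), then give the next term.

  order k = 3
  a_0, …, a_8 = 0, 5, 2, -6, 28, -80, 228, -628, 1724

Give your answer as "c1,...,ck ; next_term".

-3,0,2 ; -4716

  a_3 = -3·2 + 0·5 + 2·0 = -6
  a_4 = -3·-6 + 0·2 + 2·5 = 28
  a_5 = -3·28 + 0·-6 + 2·2 = -80
  a_6 = -3·-80 + 0·28 + 2·-6 = 228
  a_7 = -3·228 + 0·-80 + 2·28 = -628
  a_8 = -3·-628 + 0·228 + 2·-80 = 1724
  a_9 = -3·1724 + 0·-628 + 2·228 = -4716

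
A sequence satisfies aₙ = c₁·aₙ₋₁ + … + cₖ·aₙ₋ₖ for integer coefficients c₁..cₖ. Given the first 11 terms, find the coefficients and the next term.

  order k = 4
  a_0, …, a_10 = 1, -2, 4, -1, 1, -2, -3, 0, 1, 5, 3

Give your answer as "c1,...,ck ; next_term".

  a_4 = 0·-1 + 0·4 + -1·-2 + -1·1 = 1
  a_5 = 0·1 + 0·-1 + -1·4 + -1·-2 = -2
  a_6 = 0·-2 + 0·1 + -1·-1 + -1·4 = -3
  a_7 = 0·-3 + 0·-2 + -1·1 + -1·-1 = 0
  a_8 = 0·0 + 0·-3 + -1·-2 + -1·1 = 1
  a_9 = 0·1 + 0·0 + -1·-3 + -1·-2 = 5
  a_10 = 0·5 + 0·1 + -1·0 + -1·-3 = 3
  a_11 = 0·3 + 0·5 + -1·1 + -1·0 = -1

0,0,-1,-1 ; -1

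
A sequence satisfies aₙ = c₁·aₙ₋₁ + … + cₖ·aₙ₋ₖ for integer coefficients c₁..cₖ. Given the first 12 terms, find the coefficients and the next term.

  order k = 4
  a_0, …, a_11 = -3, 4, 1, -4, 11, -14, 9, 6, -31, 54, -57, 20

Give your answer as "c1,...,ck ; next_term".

-1,0,1,-1 ; 65

  a_4 = -1·-4 + 0·1 + 1·4 + -1·-3 = 11
  a_5 = -1·11 + 0·-4 + 1·1 + -1·4 = -14
  a_6 = -1·-14 + 0·11 + 1·-4 + -1·1 = 9
  a_7 = -1·9 + 0·-14 + 1·11 + -1·-4 = 6
  a_8 = -1·6 + 0·9 + 1·-14 + -1·11 = -31
  a_9 = -1·-31 + 0·6 + 1·9 + -1·-14 = 54
  a_10 = -1·54 + 0·-31 + 1·6 + -1·9 = -57
  a_11 = -1·-57 + 0·54 + 1·-31 + -1·6 = 20
  a_12 = -1·20 + 0·-57 + 1·54 + -1·-31 = 65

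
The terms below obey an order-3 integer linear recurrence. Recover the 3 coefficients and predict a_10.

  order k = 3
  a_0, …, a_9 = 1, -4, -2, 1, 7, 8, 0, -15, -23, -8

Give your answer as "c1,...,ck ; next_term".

  a_3 = 1·-2 + -1·-4 + -1·1 = 1
  a_4 = 1·1 + -1·-2 + -1·-4 = 7
  a_5 = 1·7 + -1·1 + -1·-2 = 8
  a_6 = 1·8 + -1·7 + -1·1 = 0
  a_7 = 1·0 + -1·8 + -1·7 = -15
  a_8 = 1·-15 + -1·0 + -1·8 = -23
  a_9 = 1·-23 + -1·-15 + -1·0 = -8
  a_10 = 1·-8 + -1·-23 + -1·-15 = 30

1,-1,-1 ; 30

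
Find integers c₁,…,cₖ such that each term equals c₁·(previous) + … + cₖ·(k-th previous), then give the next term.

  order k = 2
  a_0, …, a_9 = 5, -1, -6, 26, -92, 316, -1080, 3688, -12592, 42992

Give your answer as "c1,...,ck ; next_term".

  a_2 = -4·-1 + -2·5 = -6
  a_3 = -4·-6 + -2·-1 = 26
  a_4 = -4·26 + -2·-6 = -92
  a_5 = -4·-92 + -2·26 = 316
  a_6 = -4·316 + -2·-92 = -1080
  a_7 = -4·-1080 + -2·316 = 3688
  a_8 = -4·3688 + -2·-1080 = -12592
  a_9 = -4·-12592 + -2·3688 = 42992
  a_10 = -4·42992 + -2·-12592 = -146784

-4,-2 ; -146784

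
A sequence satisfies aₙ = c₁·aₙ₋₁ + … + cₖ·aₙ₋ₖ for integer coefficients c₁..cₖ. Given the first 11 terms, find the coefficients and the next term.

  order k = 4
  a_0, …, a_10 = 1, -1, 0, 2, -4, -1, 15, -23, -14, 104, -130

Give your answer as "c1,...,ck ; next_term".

  a_4 = -1·2 + -2·0 + 3·-1 + 1·1 = -4
  a_5 = -1·-4 + -2·2 + 3·0 + 1·-1 = -1
  a_6 = -1·-1 + -2·-4 + 3·2 + 1·0 = 15
  a_7 = -1·15 + -2·-1 + 3·-4 + 1·2 = -23
  a_8 = -1·-23 + -2·15 + 3·-1 + 1·-4 = -14
  a_9 = -1·-14 + -2·-23 + 3·15 + 1·-1 = 104
  a_10 = -1·104 + -2·-14 + 3·-23 + 1·15 = -130
  a_11 = -1·-130 + -2·104 + 3·-14 + 1·-23 = -143

-1,-2,3,1 ; -143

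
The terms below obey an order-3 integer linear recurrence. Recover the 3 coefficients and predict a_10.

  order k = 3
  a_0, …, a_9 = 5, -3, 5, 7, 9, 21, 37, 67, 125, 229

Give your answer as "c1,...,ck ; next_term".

1,1,1 ; 421

  a_3 = 1·5 + 1·-3 + 1·5 = 7
  a_4 = 1·7 + 1·5 + 1·-3 = 9
  a_5 = 1·9 + 1·7 + 1·5 = 21
  a_6 = 1·21 + 1·9 + 1·7 = 37
  a_7 = 1·37 + 1·21 + 1·9 = 67
  a_8 = 1·67 + 1·37 + 1·21 = 125
  a_9 = 1·125 + 1·67 + 1·37 = 229
  a_10 = 1·229 + 1·125 + 1·67 = 421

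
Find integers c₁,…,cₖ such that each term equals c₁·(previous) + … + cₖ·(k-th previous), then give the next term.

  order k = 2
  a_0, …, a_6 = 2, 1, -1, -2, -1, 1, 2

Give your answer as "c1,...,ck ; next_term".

  a_2 = 1·1 + -1·2 = -1
  a_3 = 1·-1 + -1·1 = -2
  a_4 = 1·-2 + -1·-1 = -1
  a_5 = 1·-1 + -1·-2 = 1
  a_6 = 1·1 + -1·-1 = 2
  a_7 = 1·2 + -1·1 = 1

1,-1 ; 1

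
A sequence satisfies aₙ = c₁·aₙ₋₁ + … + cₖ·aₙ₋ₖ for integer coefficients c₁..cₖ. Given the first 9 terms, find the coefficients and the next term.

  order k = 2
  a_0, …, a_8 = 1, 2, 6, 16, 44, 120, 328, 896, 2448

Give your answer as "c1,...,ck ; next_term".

  a_2 = 2·2 + 2·1 = 6
  a_3 = 2·6 + 2·2 = 16
  a_4 = 2·16 + 2·6 = 44
  a_5 = 2·44 + 2·16 = 120
  a_6 = 2·120 + 2·44 = 328
  a_7 = 2·328 + 2·120 = 896
  a_8 = 2·896 + 2·328 = 2448
  a_9 = 2·2448 + 2·896 = 6688

2,2 ; 6688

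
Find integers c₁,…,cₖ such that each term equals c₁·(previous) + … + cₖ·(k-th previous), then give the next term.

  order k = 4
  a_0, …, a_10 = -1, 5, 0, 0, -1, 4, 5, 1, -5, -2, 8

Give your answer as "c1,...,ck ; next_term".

  a_4 = 1·0 + -1·0 + 0·5 + 1·-1 = -1
  a_5 = 1·-1 + -1·0 + 0·0 + 1·5 = 4
  a_6 = 1·4 + -1·-1 + 0·0 + 1·0 = 5
  a_7 = 1·5 + -1·4 + 0·-1 + 1·0 = 1
  a_8 = 1·1 + -1·5 + 0·4 + 1·-1 = -5
  a_9 = 1·-5 + -1·1 + 0·5 + 1·4 = -2
  a_10 = 1·-2 + -1·-5 + 0·1 + 1·5 = 8
  a_11 = 1·8 + -1·-2 + 0·-5 + 1·1 = 11

1,-1,0,1 ; 11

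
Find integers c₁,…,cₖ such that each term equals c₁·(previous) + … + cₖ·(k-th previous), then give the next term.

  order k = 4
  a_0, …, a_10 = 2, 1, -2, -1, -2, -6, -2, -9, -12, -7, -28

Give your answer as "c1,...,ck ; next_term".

  a_4 = 0·-1 + 1·-2 + 2·1 + -1·2 = -2
  a_5 = 0·-2 + 1·-1 + 2·-2 + -1·1 = -6
  a_6 = 0·-6 + 1·-2 + 2·-1 + -1·-2 = -2
  a_7 = 0·-2 + 1·-6 + 2·-2 + -1·-1 = -9
  a_8 = 0·-9 + 1·-2 + 2·-6 + -1·-2 = -12
  a_9 = 0·-12 + 1·-9 + 2·-2 + -1·-6 = -7
  a_10 = 0·-7 + 1·-12 + 2·-9 + -1·-2 = -28
  a_11 = 0·-28 + 1·-7 + 2·-12 + -1·-9 = -22

0,1,2,-1 ; -22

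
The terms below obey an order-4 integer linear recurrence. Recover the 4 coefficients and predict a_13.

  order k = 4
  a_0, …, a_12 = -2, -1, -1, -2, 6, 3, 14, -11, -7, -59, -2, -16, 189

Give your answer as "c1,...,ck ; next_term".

  a_4 = 0·-2 + 1·-1 + -3·-1 + -2·-2 = 6
  a_5 = 0·6 + 1·-2 + -3·-1 + -2·-1 = 3
  a_6 = 0·3 + 1·6 + -3·-2 + -2·-1 = 14
  a_7 = 0·14 + 1·3 + -3·6 + -2·-2 = -11
  a_8 = 0·-11 + 1·14 + -3·3 + -2·6 = -7
  a_9 = 0·-7 + 1·-11 + -3·14 + -2·3 = -59
  a_10 = 0·-59 + 1·-7 + -3·-11 + -2·14 = -2
  a_11 = 0·-2 + 1·-59 + -3·-7 + -2·-11 = -16
  a_12 = 0·-16 + 1·-2 + -3·-59 + -2·-7 = 189
  a_13 = 0·189 + 1·-16 + -3·-2 + -2·-59 = 108

0,1,-3,-2 ; 108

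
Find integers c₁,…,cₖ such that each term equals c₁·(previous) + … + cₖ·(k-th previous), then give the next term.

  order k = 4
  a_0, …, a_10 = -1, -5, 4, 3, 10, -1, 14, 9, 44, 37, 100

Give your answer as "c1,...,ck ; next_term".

  a_4 = 1·3 + 1·4 + -1·-5 + 2·-1 = 10
  a_5 = 1·10 + 1·3 + -1·4 + 2·-5 = -1
  a_6 = 1·-1 + 1·10 + -1·3 + 2·4 = 14
  a_7 = 1·14 + 1·-1 + -1·10 + 2·3 = 9
  a_8 = 1·9 + 1·14 + -1·-1 + 2·10 = 44
  a_9 = 1·44 + 1·9 + -1·14 + 2·-1 = 37
  a_10 = 1·37 + 1·44 + -1·9 + 2·14 = 100
  a_11 = 1·100 + 1·37 + -1·44 + 2·9 = 111

1,1,-1,2 ; 111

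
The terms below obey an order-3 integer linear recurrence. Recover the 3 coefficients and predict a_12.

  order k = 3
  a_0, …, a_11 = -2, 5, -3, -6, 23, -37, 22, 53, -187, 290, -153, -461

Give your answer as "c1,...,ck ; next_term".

-2,-2,1 ; 1518

  a_3 = -2·-3 + -2·5 + 1·-2 = -6
  a_4 = -2·-6 + -2·-3 + 1·5 = 23
  a_5 = -2·23 + -2·-6 + 1·-3 = -37
  a_6 = -2·-37 + -2·23 + 1·-6 = 22
  a_7 = -2·22 + -2·-37 + 1·23 = 53
  a_8 = -2·53 + -2·22 + 1·-37 = -187
  a_9 = -2·-187 + -2·53 + 1·22 = 290
  a_10 = -2·290 + -2·-187 + 1·53 = -153
  a_11 = -2·-153 + -2·290 + 1·-187 = -461
  a_12 = -2·-461 + -2·-153 + 1·290 = 1518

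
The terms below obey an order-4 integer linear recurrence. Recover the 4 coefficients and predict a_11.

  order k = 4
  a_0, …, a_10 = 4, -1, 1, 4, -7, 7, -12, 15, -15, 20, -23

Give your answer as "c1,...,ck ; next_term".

  a_4 = -1·4 + 0·1 + -1·-1 + -1·4 = -7
  a_5 = -1·-7 + 0·4 + -1·1 + -1·-1 = 7
  a_6 = -1·7 + 0·-7 + -1·4 + -1·1 = -12
  a_7 = -1·-12 + 0·7 + -1·-7 + -1·4 = 15
  a_8 = -1·15 + 0·-12 + -1·7 + -1·-7 = -15
  a_9 = -1·-15 + 0·15 + -1·-12 + -1·7 = 20
  a_10 = -1·20 + 0·-15 + -1·15 + -1·-12 = -23
  a_11 = -1·-23 + 0·20 + -1·-15 + -1·15 = 23

-1,0,-1,-1 ; 23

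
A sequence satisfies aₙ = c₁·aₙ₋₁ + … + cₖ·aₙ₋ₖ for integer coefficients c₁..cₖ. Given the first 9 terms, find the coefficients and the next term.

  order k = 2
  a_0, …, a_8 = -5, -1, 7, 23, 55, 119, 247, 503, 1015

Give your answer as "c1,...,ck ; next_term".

3,-2 ; 2039

  a_2 = 3·-1 + -2·-5 = 7
  a_3 = 3·7 + -2·-1 = 23
  a_4 = 3·23 + -2·7 = 55
  a_5 = 3·55 + -2·23 = 119
  a_6 = 3·119 + -2·55 = 247
  a_7 = 3·247 + -2·119 = 503
  a_8 = 3·503 + -2·247 = 1015
  a_9 = 3·1015 + -2·503 = 2039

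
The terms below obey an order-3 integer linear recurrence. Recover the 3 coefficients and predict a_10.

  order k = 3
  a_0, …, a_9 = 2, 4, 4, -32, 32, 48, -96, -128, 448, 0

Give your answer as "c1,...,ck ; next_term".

  a_3 = -2·4 + -4·4 + -4·2 = -32
  a_4 = -2·-32 + -4·4 + -4·4 = 32
  a_5 = -2·32 + -4·-32 + -4·4 = 48
  a_6 = -2·48 + -4·32 + -4·-32 = -96
  a_7 = -2·-96 + -4·48 + -4·32 = -128
  a_8 = -2·-128 + -4·-96 + -4·48 = 448
  a_9 = -2·448 + -4·-128 + -4·-96 = 0
  a_10 = -2·0 + -4·448 + -4·-128 = -1280

-2,-4,-4 ; -1280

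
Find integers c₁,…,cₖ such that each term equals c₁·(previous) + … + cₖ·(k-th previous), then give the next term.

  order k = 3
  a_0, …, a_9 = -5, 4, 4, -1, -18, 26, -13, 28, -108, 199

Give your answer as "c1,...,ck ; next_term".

-2,-2,-3 ; -266

  a_3 = -2·4 + -2·4 + -3·-5 = -1
  a_4 = -2·-1 + -2·4 + -3·4 = -18
  a_5 = -2·-18 + -2·-1 + -3·4 = 26
  a_6 = -2·26 + -2·-18 + -3·-1 = -13
  a_7 = -2·-13 + -2·26 + -3·-18 = 28
  a_8 = -2·28 + -2·-13 + -3·26 = -108
  a_9 = -2·-108 + -2·28 + -3·-13 = 199
  a_10 = -2·199 + -2·-108 + -3·28 = -266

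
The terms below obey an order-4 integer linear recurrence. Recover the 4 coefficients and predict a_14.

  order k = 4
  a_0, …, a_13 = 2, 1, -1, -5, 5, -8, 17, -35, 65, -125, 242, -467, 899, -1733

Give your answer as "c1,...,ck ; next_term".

  a_4 = -1·-5 + 1·-1 + -1·1 + 1·2 = 5
  a_5 = -1·5 + 1·-5 + -1·-1 + 1·1 = -8
  a_6 = -1·-8 + 1·5 + -1·-5 + 1·-1 = 17
  a_7 = -1·17 + 1·-8 + -1·5 + 1·-5 = -35
  a_8 = -1·-35 + 1·17 + -1·-8 + 1·5 = 65
  a_9 = -1·65 + 1·-35 + -1·17 + 1·-8 = -125
  a_10 = -1·-125 + 1·65 + -1·-35 + 1·17 = 242
  a_11 = -1·242 + 1·-125 + -1·65 + 1·-35 = -467
  a_12 = -1·-467 + 1·242 + -1·-125 + 1·65 = 899
  a_13 = -1·899 + 1·-467 + -1·242 + 1·-125 = -1733
  a_14 = -1·-1733 + 1·899 + -1·-467 + 1·242 = 3341

-1,1,-1,1 ; 3341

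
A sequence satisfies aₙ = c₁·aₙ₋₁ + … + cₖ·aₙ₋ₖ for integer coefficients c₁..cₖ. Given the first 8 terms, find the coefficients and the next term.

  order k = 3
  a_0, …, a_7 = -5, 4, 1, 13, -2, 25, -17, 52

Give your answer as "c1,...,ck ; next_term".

0,2,-1 ; -59

  a_3 = 0·1 + 2·4 + -1·-5 = 13
  a_4 = 0·13 + 2·1 + -1·4 = -2
  a_5 = 0·-2 + 2·13 + -1·1 = 25
  a_6 = 0·25 + 2·-2 + -1·13 = -17
  a_7 = 0·-17 + 2·25 + -1·-2 = 52
  a_8 = 0·52 + 2·-17 + -1·25 = -59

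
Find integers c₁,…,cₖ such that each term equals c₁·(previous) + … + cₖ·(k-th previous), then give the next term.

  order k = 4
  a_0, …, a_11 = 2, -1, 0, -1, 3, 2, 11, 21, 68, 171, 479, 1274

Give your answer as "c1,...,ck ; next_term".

2,2,-1,2 ; 3471

  a_4 = 2·-1 + 2·0 + -1·-1 + 2·2 = 3
  a_5 = 2·3 + 2·-1 + -1·0 + 2·-1 = 2
  a_6 = 2·2 + 2·3 + -1·-1 + 2·0 = 11
  a_7 = 2·11 + 2·2 + -1·3 + 2·-1 = 21
  a_8 = 2·21 + 2·11 + -1·2 + 2·3 = 68
  a_9 = 2·68 + 2·21 + -1·11 + 2·2 = 171
  a_10 = 2·171 + 2·68 + -1·21 + 2·11 = 479
  a_11 = 2·479 + 2·171 + -1·68 + 2·21 = 1274
  a_12 = 2·1274 + 2·479 + -1·171 + 2·68 = 3471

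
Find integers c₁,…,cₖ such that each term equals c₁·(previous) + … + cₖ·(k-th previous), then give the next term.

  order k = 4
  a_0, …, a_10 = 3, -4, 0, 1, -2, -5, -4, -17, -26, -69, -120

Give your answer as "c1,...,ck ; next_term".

0,3,2,2 ; -293

  a_4 = 0·1 + 3·0 + 2·-4 + 2·3 = -2
  a_5 = 0·-2 + 3·1 + 2·0 + 2·-4 = -5
  a_6 = 0·-5 + 3·-2 + 2·1 + 2·0 = -4
  a_7 = 0·-4 + 3·-5 + 2·-2 + 2·1 = -17
  a_8 = 0·-17 + 3·-4 + 2·-5 + 2·-2 = -26
  a_9 = 0·-26 + 3·-17 + 2·-4 + 2·-5 = -69
  a_10 = 0·-69 + 3·-26 + 2·-17 + 2·-4 = -120
  a_11 = 0·-120 + 3·-69 + 2·-26 + 2·-17 = -293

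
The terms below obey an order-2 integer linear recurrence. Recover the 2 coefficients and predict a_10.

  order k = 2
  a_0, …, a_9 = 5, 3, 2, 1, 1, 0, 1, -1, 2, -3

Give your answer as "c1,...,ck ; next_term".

  a_2 = -1·3 + 1·5 = 2
  a_3 = -1·2 + 1·3 = 1
  a_4 = -1·1 + 1·2 = 1
  a_5 = -1·1 + 1·1 = 0
  a_6 = -1·0 + 1·1 = 1
  a_7 = -1·1 + 1·0 = -1
  a_8 = -1·-1 + 1·1 = 2
  a_9 = -1·2 + 1·-1 = -3
  a_10 = -1·-3 + 1·2 = 5

-1,1 ; 5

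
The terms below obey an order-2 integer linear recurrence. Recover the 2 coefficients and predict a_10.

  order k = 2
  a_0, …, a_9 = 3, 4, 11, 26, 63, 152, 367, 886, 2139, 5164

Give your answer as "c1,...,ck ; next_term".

  a_2 = 2·4 + 1·3 = 11
  a_3 = 2·11 + 1·4 = 26
  a_4 = 2·26 + 1·11 = 63
  a_5 = 2·63 + 1·26 = 152
  a_6 = 2·152 + 1·63 = 367
  a_7 = 2·367 + 1·152 = 886
  a_8 = 2·886 + 1·367 = 2139
  a_9 = 2·2139 + 1·886 = 5164
  a_10 = 2·5164 + 1·2139 = 12467

2,1 ; 12467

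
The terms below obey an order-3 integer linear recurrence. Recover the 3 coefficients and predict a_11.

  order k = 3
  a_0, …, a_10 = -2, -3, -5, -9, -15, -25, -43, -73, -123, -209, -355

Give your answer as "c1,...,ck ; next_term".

1,0,2 ; -601

  a_3 = 1·-5 + 0·-3 + 2·-2 = -9
  a_4 = 1·-9 + 0·-5 + 2·-3 = -15
  a_5 = 1·-15 + 0·-9 + 2·-5 = -25
  a_6 = 1·-25 + 0·-15 + 2·-9 = -43
  a_7 = 1·-43 + 0·-25 + 2·-15 = -73
  a_8 = 1·-73 + 0·-43 + 2·-25 = -123
  a_9 = 1·-123 + 0·-73 + 2·-43 = -209
  a_10 = 1·-209 + 0·-123 + 2·-73 = -355
  a_11 = 1·-355 + 0·-209 + 2·-123 = -601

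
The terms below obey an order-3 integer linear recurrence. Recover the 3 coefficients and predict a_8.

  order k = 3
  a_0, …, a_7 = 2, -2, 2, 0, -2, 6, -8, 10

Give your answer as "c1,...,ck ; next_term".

  a_3 = -1·2 + 1·-2 + 2·2 = 0
  a_4 = -1·0 + 1·2 + 2·-2 = -2
  a_5 = -1·-2 + 1·0 + 2·2 = 6
  a_6 = -1·6 + 1·-2 + 2·0 = -8
  a_7 = -1·-8 + 1·6 + 2·-2 = 10
  a_8 = -1·10 + 1·-8 + 2·6 = -6

-1,1,2 ; -6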